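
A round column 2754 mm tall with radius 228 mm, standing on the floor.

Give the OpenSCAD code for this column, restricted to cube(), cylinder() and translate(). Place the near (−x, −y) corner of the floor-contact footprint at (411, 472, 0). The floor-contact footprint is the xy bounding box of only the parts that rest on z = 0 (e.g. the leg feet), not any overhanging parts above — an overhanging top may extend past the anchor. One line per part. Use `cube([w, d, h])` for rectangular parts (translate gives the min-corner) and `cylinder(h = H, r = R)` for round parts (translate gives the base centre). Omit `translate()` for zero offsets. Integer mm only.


translate([639, 700, 0]) cylinder(h = 2754, r = 228);


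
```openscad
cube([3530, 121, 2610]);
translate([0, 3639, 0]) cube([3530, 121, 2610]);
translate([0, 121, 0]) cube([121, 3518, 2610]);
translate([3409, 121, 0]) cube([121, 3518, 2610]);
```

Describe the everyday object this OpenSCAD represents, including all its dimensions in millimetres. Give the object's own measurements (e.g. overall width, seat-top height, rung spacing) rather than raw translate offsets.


The wall frame of a small rectangular building: four walls, each 2610 mm tall and 121 mm thick, enclosing a footprint 3530 mm (x) by 3760 mm (y) outside-to-outside, with no floor or roof. The front and back walls (the −y and +y sides) span the full width; the two side walls fit between them.


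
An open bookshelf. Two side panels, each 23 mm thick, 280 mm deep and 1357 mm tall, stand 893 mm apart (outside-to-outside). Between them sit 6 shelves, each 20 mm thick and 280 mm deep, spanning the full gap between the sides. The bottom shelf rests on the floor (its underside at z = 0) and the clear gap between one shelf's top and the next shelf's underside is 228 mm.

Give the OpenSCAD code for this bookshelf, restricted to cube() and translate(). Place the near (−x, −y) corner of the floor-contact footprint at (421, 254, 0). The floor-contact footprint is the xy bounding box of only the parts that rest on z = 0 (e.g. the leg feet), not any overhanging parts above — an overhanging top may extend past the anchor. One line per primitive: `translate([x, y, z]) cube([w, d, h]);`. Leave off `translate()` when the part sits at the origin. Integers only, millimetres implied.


translate([421, 254, 0]) cube([23, 280, 1357]);
translate([1291, 254, 0]) cube([23, 280, 1357]);
translate([444, 254, 0]) cube([847, 280, 20]);
translate([444, 254, 248]) cube([847, 280, 20]);
translate([444, 254, 496]) cube([847, 280, 20]);
translate([444, 254, 744]) cube([847, 280, 20]);
translate([444, 254, 992]) cube([847, 280, 20]);
translate([444, 254, 1240]) cube([847, 280, 20]);


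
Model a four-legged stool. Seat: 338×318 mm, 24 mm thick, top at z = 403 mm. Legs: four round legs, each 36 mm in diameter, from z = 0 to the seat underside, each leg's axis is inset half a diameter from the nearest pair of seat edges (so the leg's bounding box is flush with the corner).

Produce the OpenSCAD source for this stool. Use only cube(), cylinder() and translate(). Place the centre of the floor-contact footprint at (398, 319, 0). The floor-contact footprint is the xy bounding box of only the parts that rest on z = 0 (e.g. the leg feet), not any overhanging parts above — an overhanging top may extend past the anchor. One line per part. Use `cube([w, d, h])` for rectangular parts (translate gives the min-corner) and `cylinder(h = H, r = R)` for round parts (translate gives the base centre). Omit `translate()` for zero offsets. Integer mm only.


translate([229, 160, 379]) cube([338, 318, 24]);
translate([247, 178, 0]) cylinder(h = 379, r = 18);
translate([549, 178, 0]) cylinder(h = 379, r = 18);
translate([247, 460, 0]) cylinder(h = 379, r = 18);
translate([549, 460, 0]) cylinder(h = 379, r = 18);


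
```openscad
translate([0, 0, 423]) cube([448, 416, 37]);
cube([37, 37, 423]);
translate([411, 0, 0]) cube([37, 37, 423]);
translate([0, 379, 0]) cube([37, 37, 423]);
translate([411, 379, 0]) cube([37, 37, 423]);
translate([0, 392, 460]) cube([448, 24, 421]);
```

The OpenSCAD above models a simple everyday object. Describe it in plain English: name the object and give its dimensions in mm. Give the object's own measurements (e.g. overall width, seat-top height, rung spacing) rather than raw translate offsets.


A chair. The seat is a 448×416×37 mm slab with its top at z = 460 mm, on four 37×37 mm corner legs (flush with the seat edges, standing on z = 0). A flat backrest 24 mm thick, 421 mm tall, spans the full seat width and rises from the seat top along its +y edge, rear face flush with the rear of the seat.


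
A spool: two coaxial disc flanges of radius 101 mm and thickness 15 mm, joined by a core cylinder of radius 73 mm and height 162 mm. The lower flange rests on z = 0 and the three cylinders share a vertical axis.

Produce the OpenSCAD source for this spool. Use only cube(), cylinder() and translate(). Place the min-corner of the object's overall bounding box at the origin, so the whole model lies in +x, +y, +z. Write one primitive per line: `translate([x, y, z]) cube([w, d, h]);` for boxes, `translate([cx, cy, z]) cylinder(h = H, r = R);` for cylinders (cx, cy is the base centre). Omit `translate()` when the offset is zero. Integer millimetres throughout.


translate([101, 101, 0]) cylinder(h = 15, r = 101);
translate([101, 101, 15]) cylinder(h = 162, r = 73);
translate([101, 101, 177]) cylinder(h = 15, r = 101);


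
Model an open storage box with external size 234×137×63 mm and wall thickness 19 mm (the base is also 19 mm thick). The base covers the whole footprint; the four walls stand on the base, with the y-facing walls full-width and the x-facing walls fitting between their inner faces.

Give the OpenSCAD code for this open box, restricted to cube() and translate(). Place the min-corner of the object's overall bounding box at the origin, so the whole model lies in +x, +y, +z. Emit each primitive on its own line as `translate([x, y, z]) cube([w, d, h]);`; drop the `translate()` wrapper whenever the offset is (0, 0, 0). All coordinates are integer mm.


cube([234, 137, 19]);
translate([0, 0, 19]) cube([234, 19, 44]);
translate([0, 118, 19]) cube([234, 19, 44]);
translate([0, 19, 19]) cube([19, 99, 44]);
translate([215, 19, 19]) cube([19, 99, 44]);


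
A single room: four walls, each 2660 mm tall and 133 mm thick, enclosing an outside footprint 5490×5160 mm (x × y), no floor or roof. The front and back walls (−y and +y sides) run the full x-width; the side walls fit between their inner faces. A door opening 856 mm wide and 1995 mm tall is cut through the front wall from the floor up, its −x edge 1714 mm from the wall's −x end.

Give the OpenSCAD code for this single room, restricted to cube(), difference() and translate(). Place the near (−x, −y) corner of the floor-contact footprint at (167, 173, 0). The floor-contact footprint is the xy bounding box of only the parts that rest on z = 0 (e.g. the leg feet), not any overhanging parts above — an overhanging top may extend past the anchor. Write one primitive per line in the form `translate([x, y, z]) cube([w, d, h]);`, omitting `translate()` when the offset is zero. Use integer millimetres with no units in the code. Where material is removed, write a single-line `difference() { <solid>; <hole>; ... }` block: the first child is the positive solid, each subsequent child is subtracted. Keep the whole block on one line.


difference() { translate([167, 173, 0]) cube([5490, 133, 2660]); translate([1881, 173, 0]) cube([856, 133, 1995]); }
translate([167, 5200, 0]) cube([5490, 133, 2660]);
translate([167, 306, 0]) cube([133, 4894, 2660]);
translate([5524, 306, 0]) cube([133, 4894, 2660]);


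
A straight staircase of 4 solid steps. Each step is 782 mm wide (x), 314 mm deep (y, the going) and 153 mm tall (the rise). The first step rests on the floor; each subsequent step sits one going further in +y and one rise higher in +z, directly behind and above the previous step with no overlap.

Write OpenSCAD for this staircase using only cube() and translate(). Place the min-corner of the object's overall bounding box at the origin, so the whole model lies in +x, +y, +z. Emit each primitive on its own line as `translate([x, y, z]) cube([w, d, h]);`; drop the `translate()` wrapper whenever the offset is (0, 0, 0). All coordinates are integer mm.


cube([782, 314, 153]);
translate([0, 314, 153]) cube([782, 314, 153]);
translate([0, 628, 306]) cube([782, 314, 153]);
translate([0, 942, 459]) cube([782, 314, 153]);


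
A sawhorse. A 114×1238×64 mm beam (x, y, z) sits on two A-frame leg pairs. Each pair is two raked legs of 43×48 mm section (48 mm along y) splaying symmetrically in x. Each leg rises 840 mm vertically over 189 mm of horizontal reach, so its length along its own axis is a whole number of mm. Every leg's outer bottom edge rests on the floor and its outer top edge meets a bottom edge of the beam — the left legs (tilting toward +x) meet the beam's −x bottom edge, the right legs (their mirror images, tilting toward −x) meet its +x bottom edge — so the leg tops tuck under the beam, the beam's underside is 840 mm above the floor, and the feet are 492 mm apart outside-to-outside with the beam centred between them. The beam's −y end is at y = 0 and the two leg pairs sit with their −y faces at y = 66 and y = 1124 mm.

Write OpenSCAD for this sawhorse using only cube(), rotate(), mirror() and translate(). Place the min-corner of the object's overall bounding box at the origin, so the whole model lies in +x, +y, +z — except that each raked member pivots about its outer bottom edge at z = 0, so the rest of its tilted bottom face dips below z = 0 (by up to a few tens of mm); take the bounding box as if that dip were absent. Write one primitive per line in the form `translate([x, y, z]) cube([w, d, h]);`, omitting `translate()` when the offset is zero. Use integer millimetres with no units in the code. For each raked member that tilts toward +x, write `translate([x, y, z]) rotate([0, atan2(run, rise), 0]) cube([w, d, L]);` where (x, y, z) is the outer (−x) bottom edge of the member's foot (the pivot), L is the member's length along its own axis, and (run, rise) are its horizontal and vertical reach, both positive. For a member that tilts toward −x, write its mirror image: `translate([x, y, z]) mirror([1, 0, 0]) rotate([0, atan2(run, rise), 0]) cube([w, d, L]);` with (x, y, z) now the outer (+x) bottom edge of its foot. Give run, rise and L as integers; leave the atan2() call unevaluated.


// leg length = √(189² + 840²) = 861
// right-leg outer foot x = 2·189 + 114 = 492
// beam min-corner = (189, 0, 840)
translate([189, 0, 840]) cube([114, 1238, 64]);
translate([0, 66, 0]) rotate([0, atan2(189, 840), 0]) cube([43, 48, 861]);
translate([492, 66, 0]) mirror([1, 0, 0]) rotate([0, atan2(189, 840), 0]) cube([43, 48, 861]);
translate([0, 1124, 0]) rotate([0, atan2(189, 840), 0]) cube([43, 48, 861]);
translate([492, 1124, 0]) mirror([1, 0, 0]) rotate([0, atan2(189, 840), 0]) cube([43, 48, 861]);


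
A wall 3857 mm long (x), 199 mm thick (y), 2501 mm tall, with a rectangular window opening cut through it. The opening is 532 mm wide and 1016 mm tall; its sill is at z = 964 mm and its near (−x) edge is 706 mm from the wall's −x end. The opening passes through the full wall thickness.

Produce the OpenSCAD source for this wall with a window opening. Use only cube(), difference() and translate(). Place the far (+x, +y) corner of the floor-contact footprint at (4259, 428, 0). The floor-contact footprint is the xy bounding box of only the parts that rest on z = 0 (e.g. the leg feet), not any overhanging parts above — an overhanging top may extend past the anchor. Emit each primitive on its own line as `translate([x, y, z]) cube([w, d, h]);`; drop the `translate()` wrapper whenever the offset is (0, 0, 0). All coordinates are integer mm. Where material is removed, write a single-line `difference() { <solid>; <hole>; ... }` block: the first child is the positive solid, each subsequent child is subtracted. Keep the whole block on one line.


difference() { translate([402, 229, 0]) cube([3857, 199, 2501]); translate([1108, 229, 964]) cube([532, 199, 1016]); }


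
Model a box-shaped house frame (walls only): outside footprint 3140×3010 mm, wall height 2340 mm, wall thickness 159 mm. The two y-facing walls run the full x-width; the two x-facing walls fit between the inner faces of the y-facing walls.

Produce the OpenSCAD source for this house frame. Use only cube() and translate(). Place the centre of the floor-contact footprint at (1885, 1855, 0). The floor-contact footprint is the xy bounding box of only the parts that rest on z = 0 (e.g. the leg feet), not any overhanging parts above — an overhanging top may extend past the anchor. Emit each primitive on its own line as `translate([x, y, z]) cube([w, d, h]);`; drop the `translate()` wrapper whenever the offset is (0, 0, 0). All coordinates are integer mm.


translate([315, 350, 0]) cube([3140, 159, 2340]);
translate([315, 3201, 0]) cube([3140, 159, 2340]);
translate([315, 509, 0]) cube([159, 2692, 2340]);
translate([3296, 509, 0]) cube([159, 2692, 2340]);


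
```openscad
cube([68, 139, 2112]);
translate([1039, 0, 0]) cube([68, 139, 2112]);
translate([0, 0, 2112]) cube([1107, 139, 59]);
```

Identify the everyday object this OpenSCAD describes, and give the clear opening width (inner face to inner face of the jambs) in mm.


A door frame. The clear opening width is 971 mm.

Two 2112 mm tall posts with a header on top — a door frame. The left jamb is 68 mm wide at x = 0; the right jamb starts at x = 1039. The clear opening is 1039 − 68 = 971 mm.


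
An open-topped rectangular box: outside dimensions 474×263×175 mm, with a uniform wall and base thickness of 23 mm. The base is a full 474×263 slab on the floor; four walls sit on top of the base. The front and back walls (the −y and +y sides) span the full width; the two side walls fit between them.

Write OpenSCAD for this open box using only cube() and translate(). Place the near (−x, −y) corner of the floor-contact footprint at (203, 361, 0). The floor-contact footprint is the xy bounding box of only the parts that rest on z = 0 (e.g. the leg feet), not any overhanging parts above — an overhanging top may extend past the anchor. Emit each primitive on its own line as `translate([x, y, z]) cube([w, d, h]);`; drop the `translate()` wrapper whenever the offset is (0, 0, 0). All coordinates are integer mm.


translate([203, 361, 0]) cube([474, 263, 23]);
translate([203, 361, 23]) cube([474, 23, 152]);
translate([203, 601, 23]) cube([474, 23, 152]);
translate([203, 384, 23]) cube([23, 217, 152]);
translate([654, 384, 23]) cube([23, 217, 152]);


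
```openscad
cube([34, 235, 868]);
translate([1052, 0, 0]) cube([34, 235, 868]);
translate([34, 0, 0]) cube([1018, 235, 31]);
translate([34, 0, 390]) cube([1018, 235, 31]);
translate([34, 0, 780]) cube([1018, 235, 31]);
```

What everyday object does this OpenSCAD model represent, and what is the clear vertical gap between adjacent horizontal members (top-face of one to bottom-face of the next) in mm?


A bookshelf. The clear shelf gap is 359 mm.

Two tall side panels with 3 horizontal boards between them — a bookshelf. The first two shelf undersides are at z = 0 and z = 390; with shelf thickness 31, the clear gap is 390 − 0 − 31 = 359 mm.


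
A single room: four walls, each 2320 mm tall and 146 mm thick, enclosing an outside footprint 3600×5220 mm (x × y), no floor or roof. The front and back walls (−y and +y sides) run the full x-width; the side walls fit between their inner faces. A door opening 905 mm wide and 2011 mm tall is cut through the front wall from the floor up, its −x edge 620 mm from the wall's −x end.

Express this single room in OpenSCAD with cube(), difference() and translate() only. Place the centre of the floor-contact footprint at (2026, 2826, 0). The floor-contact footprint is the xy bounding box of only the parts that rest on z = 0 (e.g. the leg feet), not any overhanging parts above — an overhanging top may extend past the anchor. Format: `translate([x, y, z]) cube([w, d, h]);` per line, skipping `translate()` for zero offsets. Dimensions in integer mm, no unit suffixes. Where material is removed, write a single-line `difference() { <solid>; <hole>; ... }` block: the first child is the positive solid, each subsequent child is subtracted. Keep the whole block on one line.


difference() { translate([226, 216, 0]) cube([3600, 146, 2320]); translate([846, 216, 0]) cube([905, 146, 2011]); }
translate([226, 5290, 0]) cube([3600, 146, 2320]);
translate([226, 362, 0]) cube([146, 4928, 2320]);
translate([3680, 362, 0]) cube([146, 4928, 2320]);


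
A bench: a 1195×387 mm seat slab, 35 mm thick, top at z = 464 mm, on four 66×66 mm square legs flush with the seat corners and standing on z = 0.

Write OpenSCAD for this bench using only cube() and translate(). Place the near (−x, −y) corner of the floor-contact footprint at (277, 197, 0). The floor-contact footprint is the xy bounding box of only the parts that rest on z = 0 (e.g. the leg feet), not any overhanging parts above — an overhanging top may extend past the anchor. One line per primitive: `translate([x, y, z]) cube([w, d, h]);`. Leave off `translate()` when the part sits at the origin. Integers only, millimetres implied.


translate([277, 197, 429]) cube([1195, 387, 35]);
translate([277, 197, 0]) cube([66, 66, 429]);
translate([277, 518, 0]) cube([66, 66, 429]);
translate([1406, 197, 0]) cube([66, 66, 429]);
translate([1406, 518, 0]) cube([66, 66, 429]);


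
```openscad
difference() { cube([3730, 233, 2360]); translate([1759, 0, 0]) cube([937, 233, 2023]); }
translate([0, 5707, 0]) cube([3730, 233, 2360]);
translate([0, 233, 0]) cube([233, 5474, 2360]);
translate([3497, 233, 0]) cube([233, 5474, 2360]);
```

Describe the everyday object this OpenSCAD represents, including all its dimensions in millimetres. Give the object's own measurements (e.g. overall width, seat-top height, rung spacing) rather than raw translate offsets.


A single room: four walls, each 2360 mm tall and 233 mm thick, enclosing an outside footprint 3730×5940 mm (x × y), no floor or roof. The front and back walls (−y and +y sides) run the full x-width; the side walls fit between their inner faces. A door opening 937 mm wide and 2023 mm tall is cut through the front wall from the floor up, its −x edge 1759 mm from the wall's −x end.


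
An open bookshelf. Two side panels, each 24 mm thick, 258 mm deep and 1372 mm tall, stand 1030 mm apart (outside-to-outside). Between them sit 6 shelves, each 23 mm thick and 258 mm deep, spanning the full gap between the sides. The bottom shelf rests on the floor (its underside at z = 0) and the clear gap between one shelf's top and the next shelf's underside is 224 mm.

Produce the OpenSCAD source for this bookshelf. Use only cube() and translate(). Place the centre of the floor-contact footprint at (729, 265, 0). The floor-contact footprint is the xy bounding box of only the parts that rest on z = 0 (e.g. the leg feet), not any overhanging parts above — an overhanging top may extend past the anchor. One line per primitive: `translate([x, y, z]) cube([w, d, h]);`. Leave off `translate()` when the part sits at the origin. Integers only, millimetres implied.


translate([214, 136, 0]) cube([24, 258, 1372]);
translate([1220, 136, 0]) cube([24, 258, 1372]);
translate([238, 136, 0]) cube([982, 258, 23]);
translate([238, 136, 247]) cube([982, 258, 23]);
translate([238, 136, 494]) cube([982, 258, 23]);
translate([238, 136, 741]) cube([982, 258, 23]);
translate([238, 136, 988]) cube([982, 258, 23]);
translate([238, 136, 1235]) cube([982, 258, 23]);


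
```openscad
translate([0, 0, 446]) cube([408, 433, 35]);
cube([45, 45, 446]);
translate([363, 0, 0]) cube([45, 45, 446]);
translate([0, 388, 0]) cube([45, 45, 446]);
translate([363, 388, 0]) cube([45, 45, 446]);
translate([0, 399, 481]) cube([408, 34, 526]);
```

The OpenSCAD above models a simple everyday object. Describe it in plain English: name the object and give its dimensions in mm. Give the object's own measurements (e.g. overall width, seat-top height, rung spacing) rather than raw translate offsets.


A chair. The seat is a 408×433×35 mm slab with its top at z = 481 mm, on four 45×45 mm corner legs (flush with the seat edges, standing on z = 0). A flat backrest 34 mm thick, 526 mm tall, spans the full seat width and rises from the seat top along its +y edge, rear face flush with the rear of the seat.


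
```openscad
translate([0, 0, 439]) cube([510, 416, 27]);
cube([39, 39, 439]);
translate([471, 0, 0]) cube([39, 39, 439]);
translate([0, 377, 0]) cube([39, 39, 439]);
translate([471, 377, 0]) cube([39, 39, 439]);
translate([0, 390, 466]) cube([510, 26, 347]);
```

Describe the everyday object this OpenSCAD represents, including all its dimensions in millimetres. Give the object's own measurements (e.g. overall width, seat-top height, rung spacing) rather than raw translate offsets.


A chair. The seat is a 510×416×27 mm slab with its top at z = 466 mm, on four 39×39 mm corner legs (flush with the seat edges, standing on z = 0). A flat backrest 26 mm thick, 347 mm tall, spans the full seat width and rises from the seat top along its +y edge, rear face flush with the rear of the seat.


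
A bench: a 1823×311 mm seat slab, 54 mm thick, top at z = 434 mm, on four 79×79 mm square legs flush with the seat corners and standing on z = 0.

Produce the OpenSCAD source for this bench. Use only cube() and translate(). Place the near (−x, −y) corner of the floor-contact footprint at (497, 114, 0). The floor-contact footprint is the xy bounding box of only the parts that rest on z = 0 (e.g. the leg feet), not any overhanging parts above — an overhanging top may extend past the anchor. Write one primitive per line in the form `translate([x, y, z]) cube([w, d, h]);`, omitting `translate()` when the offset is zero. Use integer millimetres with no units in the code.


// leg_h = 434 − 54 = 380
translate([497, 114, 380]) cube([1823, 311, 54]);
translate([497, 114, 0]) cube([79, 79, 380]);
translate([497, 346, 0]) cube([79, 79, 380]);
translate([2241, 114, 0]) cube([79, 79, 380]);
translate([2241, 346, 0]) cube([79, 79, 380]);


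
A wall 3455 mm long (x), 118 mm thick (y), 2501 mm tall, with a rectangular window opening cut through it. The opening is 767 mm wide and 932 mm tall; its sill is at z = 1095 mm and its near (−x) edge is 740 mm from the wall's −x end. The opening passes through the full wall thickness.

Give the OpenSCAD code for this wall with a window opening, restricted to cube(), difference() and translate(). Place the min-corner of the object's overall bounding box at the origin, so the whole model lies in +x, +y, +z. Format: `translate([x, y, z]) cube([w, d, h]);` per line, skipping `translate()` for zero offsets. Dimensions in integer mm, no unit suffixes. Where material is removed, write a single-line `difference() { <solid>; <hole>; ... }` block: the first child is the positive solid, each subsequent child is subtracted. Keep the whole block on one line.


difference() { cube([3455, 118, 2501]); translate([740, 0, 1095]) cube([767, 118, 932]); }


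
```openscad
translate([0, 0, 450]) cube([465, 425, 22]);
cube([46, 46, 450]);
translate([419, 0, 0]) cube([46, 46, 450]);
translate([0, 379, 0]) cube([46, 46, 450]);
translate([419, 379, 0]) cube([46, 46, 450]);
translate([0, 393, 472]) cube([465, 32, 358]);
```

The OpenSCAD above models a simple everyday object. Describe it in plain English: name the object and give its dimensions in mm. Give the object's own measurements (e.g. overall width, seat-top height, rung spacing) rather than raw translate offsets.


A chair. The seat is a 465×425×22 mm slab with its top at z = 472 mm, on four 46×46 mm corner legs (flush with the seat edges, standing on z = 0). A flat backrest 32 mm thick, 358 mm tall, spans the full seat width and rises from the seat top along its +y edge, rear face flush with the rear of the seat.


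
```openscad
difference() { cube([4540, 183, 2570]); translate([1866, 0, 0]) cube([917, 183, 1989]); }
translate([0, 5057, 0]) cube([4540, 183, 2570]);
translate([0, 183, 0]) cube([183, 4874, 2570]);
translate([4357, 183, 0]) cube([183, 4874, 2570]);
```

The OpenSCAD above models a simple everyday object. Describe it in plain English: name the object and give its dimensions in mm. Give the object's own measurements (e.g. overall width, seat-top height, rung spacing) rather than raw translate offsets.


A single room: four walls, each 2570 mm tall and 183 mm thick, enclosing an outside footprint 4540×5240 mm (x × y), no floor or roof. The front and back walls (−y and +y sides) run the full x-width; the side walls fit between their inner faces. A door opening 917 mm wide and 1989 mm tall is cut through the front wall from the floor up, its −x edge 1866 mm from the wall's −x end.


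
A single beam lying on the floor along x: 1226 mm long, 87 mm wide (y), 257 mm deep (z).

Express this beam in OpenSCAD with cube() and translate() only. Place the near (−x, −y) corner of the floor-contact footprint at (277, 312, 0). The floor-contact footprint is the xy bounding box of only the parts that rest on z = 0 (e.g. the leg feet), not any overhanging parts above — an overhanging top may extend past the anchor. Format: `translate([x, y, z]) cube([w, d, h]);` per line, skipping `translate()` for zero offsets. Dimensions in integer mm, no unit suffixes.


translate([277, 312, 0]) cube([1226, 87, 257]);


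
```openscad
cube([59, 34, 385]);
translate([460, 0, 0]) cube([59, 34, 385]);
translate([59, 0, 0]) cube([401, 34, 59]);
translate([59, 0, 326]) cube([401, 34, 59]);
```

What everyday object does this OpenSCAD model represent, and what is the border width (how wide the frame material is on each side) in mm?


A picture frame. The border width is 59 mm.

Four thin pieces enclosing a rectangular opening — a picture frame. The two full-height stiles are 385 mm tall; the top rail sits at z = 326 and is 59 mm tall, so the border above the opening is 385 − 326 = 59 mm, matching the stile x-width.


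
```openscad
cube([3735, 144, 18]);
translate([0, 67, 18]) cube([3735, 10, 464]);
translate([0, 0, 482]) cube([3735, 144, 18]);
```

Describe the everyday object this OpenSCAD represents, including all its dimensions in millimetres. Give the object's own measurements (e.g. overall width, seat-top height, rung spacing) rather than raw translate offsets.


An I-beam lying along x, 3735 mm long. Overall section height 500 mm. Two flanges 144 mm wide (y) and 18 mm thick, one on the floor and one at the top; a web 10 mm thick runs between them, centred on the flange width.


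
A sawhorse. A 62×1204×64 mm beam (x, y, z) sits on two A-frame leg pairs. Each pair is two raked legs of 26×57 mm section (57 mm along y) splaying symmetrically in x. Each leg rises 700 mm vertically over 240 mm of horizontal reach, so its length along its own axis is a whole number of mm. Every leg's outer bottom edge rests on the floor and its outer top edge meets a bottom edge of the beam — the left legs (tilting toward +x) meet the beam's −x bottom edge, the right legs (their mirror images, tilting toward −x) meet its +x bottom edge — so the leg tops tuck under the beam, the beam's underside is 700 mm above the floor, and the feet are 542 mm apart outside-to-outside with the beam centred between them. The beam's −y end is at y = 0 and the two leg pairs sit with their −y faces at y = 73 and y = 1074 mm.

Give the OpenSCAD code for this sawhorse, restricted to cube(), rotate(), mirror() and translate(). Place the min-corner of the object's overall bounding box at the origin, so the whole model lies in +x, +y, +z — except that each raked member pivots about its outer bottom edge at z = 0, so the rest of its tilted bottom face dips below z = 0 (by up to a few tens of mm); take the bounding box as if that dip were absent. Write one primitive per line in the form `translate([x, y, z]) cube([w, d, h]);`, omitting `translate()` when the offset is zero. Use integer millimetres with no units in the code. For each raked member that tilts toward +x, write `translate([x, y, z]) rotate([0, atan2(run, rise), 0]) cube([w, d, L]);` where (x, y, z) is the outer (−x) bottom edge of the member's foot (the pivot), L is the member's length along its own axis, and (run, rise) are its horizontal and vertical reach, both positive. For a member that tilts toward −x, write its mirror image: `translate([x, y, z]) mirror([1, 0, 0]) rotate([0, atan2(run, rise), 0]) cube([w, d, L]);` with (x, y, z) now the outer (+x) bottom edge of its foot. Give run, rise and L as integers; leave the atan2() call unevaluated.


translate([240, 0, 700]) cube([62, 1204, 64]);
translate([0, 73, 0]) rotate([0, atan2(240, 700), 0]) cube([26, 57, 740]);
translate([542, 73, 0]) mirror([1, 0, 0]) rotate([0, atan2(240, 700), 0]) cube([26, 57, 740]);
translate([0, 1074, 0]) rotate([0, atan2(240, 700), 0]) cube([26, 57, 740]);
translate([542, 1074, 0]) mirror([1, 0, 0]) rotate([0, atan2(240, 700), 0]) cube([26, 57, 740]);


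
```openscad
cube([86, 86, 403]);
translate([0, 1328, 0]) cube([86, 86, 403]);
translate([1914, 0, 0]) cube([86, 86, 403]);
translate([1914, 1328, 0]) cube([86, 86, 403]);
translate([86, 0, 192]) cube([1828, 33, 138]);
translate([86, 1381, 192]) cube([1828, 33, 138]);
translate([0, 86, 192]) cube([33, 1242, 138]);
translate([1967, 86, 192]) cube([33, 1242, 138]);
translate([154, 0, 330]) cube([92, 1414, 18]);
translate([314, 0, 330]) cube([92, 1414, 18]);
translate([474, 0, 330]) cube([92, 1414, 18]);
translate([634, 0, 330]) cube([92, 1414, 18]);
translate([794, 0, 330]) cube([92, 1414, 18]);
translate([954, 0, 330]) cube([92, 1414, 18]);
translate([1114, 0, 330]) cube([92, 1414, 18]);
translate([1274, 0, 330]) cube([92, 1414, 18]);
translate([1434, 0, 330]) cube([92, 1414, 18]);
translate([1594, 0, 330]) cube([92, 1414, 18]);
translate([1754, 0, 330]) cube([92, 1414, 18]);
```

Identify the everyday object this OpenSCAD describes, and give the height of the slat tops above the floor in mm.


A bed frame. The slat-top height is 348 mm.

Four posts, four rails, and a row of slats — a bed frame. Slats sit on the rails at z = 192 + 138 = 330; with slat thickness 18, the top is 348 mm.


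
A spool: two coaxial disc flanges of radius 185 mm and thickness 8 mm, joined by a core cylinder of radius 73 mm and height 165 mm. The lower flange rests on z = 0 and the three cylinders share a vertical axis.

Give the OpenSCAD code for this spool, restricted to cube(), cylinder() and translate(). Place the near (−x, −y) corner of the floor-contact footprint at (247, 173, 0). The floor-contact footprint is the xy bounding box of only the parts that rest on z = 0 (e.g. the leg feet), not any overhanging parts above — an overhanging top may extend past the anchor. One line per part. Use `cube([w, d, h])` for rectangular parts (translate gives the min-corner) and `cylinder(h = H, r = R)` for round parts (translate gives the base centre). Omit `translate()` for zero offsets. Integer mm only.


translate([432, 358, 0]) cylinder(h = 8, r = 185);
translate([432, 358, 8]) cylinder(h = 165, r = 73);
translate([432, 358, 173]) cylinder(h = 8, r = 185);


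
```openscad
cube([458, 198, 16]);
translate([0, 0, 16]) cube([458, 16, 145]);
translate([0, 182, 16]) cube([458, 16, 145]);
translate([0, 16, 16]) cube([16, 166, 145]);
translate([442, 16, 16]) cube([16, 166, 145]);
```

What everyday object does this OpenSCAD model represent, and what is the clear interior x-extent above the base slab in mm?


An open box. The internal width is 426 mm.

A 458×198 base slab with four walls standing on it — an open box. The base is 458 mm wide and the walls are 16 mm thick, so the internal width is 458 − 2 × 16 = 426 mm.


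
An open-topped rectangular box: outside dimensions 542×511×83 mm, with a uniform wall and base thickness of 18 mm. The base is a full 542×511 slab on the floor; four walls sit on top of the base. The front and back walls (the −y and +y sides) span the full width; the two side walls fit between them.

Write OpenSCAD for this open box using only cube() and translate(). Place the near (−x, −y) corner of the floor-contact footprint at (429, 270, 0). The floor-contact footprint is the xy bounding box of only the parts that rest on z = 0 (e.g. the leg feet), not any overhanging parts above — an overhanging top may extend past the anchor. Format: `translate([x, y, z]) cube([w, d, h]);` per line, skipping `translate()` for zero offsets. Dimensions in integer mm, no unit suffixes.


translate([429, 270, 0]) cube([542, 511, 18]);
translate([429, 270, 18]) cube([542, 18, 65]);
translate([429, 763, 18]) cube([542, 18, 65]);
translate([429, 288, 18]) cube([18, 475, 65]);
translate([953, 288, 18]) cube([18, 475, 65]);


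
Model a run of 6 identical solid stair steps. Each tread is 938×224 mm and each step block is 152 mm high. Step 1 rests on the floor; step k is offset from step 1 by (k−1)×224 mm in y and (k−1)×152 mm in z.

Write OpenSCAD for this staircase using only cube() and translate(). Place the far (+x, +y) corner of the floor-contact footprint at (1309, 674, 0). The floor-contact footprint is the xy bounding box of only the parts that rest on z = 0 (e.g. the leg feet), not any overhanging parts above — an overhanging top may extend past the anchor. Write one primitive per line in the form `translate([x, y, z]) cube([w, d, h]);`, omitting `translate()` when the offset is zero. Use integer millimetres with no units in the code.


translate([371, 450, 0]) cube([938, 224, 152]);
translate([371, 674, 152]) cube([938, 224, 152]);
translate([371, 898, 304]) cube([938, 224, 152]);
translate([371, 1122, 456]) cube([938, 224, 152]);
translate([371, 1346, 608]) cube([938, 224, 152]);
translate([371, 1570, 760]) cube([938, 224, 152]);


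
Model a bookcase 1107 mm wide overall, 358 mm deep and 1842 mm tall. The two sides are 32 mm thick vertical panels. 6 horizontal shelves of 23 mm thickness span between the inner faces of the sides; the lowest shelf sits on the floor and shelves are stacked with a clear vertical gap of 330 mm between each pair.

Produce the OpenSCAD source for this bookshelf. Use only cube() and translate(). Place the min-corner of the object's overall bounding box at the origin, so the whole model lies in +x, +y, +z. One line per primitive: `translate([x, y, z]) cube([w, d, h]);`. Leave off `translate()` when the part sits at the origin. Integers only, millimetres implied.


cube([32, 358, 1842]);
translate([1075, 0, 0]) cube([32, 358, 1842]);
translate([32, 0, 0]) cube([1043, 358, 23]);
translate([32, 0, 353]) cube([1043, 358, 23]);
translate([32, 0, 706]) cube([1043, 358, 23]);
translate([32, 0, 1059]) cube([1043, 358, 23]);
translate([32, 0, 1412]) cube([1043, 358, 23]);
translate([32, 0, 1765]) cube([1043, 358, 23]);


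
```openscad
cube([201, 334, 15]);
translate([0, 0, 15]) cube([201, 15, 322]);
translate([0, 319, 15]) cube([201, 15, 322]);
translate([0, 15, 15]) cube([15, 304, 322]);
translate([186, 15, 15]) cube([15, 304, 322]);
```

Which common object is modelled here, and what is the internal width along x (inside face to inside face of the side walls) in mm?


An open box. The internal width is 171 mm.

A 201×334 base slab with four walls standing on it — an open box. The base is 201 mm wide and the walls are 15 mm thick, so the internal width is 201 − 2 × 15 = 171 mm.


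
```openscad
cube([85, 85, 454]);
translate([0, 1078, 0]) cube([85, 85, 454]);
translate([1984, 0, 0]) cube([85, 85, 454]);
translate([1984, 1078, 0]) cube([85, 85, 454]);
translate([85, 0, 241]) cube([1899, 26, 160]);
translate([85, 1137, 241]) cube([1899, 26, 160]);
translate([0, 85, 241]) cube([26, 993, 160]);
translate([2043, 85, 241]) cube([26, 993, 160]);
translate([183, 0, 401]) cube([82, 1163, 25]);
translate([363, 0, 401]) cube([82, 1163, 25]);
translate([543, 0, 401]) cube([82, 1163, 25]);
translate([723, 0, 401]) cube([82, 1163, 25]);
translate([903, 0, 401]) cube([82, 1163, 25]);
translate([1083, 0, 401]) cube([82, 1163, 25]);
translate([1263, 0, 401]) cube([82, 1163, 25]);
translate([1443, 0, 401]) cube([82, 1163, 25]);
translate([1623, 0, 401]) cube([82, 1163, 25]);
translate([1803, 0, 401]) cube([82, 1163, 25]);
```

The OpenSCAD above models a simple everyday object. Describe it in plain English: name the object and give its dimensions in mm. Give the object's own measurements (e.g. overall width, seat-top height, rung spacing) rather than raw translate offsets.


A bed frame 2069 mm long (x) by 1163 mm wide (y). Four 85×85 mm corner posts, 454 mm tall, at the corners of the footprint. Four rails of 26 mm thickness and 160 mm height run between adjacent posts with their undersides at z = 241 mm, their outer faces flush with the outside of the frame (the two x-running rails run between the posts' inner faces; the two y-running rails run between the posts' inner faces). 10 slats, each 82 mm wide (x) and 25 mm thick, lie across the top of the two x-running rails, running the full 1163 mm width of the frame in y; along x they sit between the end posts with a 98 mm gap after the −x posts and between neighbouring slats, leaving 99 mm before the +x posts.


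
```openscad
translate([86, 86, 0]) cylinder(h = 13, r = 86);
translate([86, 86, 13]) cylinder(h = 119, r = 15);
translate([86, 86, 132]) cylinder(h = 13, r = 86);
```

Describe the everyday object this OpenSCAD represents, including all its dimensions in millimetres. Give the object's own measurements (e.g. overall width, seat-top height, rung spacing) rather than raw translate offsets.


A spool: two coaxial disc flanges of radius 86 mm and thickness 13 mm, joined by a core cylinder of radius 15 mm and height 119 mm. The lower flange rests on z = 0 and the three cylinders share a vertical axis.


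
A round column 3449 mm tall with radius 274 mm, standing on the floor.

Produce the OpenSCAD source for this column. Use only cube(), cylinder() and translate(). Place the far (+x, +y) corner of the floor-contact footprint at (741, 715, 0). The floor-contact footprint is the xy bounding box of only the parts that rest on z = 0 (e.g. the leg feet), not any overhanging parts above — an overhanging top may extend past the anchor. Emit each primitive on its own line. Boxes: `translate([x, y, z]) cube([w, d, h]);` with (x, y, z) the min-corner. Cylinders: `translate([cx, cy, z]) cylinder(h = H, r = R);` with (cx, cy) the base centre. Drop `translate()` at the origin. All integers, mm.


translate([467, 441, 0]) cylinder(h = 3449, r = 274);


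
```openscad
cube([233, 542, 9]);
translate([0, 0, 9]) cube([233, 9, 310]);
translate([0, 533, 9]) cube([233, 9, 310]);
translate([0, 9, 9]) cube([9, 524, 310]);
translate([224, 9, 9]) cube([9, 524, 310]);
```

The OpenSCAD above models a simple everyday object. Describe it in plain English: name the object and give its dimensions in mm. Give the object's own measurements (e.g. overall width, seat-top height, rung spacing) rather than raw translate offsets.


An open-topped rectangular box: outside dimensions 233×542×319 mm, with a uniform wall and base thickness of 9 mm. The base is a full 233×542 slab on the floor; four walls sit on top of the base. The front and back walls (the −y and +y sides) span the full width; the two side walls fit between them.


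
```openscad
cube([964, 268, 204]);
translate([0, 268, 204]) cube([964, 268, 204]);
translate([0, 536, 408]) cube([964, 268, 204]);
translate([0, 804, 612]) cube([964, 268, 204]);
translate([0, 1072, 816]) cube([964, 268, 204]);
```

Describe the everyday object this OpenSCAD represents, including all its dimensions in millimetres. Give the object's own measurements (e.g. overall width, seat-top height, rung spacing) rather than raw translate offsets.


A straight staircase of 5 solid steps. Each step is 964 mm wide (x), 268 mm deep (y, the going) and 204 mm tall (the rise). The first step rests on the floor; each subsequent step sits one going further in +y and one rise higher in +z, directly behind and above the previous step with no overlap.
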